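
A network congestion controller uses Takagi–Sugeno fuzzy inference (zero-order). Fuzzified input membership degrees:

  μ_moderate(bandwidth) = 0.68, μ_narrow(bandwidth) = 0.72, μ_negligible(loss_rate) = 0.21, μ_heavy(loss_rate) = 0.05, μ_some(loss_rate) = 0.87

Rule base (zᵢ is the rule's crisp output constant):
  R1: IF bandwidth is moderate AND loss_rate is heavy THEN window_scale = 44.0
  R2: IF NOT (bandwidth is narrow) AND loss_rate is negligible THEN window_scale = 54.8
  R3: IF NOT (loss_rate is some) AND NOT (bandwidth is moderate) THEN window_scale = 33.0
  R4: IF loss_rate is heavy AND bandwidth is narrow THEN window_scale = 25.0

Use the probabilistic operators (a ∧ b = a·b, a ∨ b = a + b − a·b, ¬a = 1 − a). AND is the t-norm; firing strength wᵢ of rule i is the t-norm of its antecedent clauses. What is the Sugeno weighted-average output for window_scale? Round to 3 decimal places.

R1 (z=44.0): moderate=0.68, heavy=0.05; AND[a·b] → w = 0.0340
R2 (z=54.8): ¬narrow=1−0.72=0.28, negligible=0.21; AND[a·b] → w = 0.0588
R3 (z=33.0): ¬some=1−0.87=0.13, ¬moderate=1−0.68=0.32; AND[a·b] → w = 0.0416
R4 (z=25.0): heavy=0.05, narrow=0.72; AND[a·b] → w = 0.0360
Weighted average = (0.0340·44.0 + 0.0588·54.8 + 0.0416·33.0 + 0.0360·25.0) / (0.0340 + 0.0588 + 0.0416 + 0.0360)
  = 6.9910 / 0.1704 = 41.027

41.027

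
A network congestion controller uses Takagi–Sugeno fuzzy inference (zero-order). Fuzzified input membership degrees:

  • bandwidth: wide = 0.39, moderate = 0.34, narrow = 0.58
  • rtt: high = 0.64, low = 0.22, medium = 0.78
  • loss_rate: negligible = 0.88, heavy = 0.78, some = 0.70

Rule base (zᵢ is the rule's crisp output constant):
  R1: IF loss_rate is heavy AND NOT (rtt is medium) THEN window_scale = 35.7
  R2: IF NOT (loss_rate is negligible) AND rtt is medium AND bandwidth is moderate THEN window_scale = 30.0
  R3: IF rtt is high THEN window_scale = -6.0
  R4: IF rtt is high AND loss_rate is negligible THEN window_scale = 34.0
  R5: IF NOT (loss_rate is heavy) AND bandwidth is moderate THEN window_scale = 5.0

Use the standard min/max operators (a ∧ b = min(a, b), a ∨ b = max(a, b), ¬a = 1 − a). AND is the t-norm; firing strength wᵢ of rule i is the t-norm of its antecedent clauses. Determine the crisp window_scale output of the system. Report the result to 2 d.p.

R1 (z=35.7): heavy=0.78, ¬medium=1−0.78=0.22; AND[min(a, b)] → w = 0.22
R2 (z=30.0): ¬negligible=1−0.88=0.12, medium=0.78, moderate=0.34; AND[min(a, b)] → w = 0.12
R3 (z=-6.0): high=0.64 → w = 0.64
R4 (z=34.0): high=0.64, negligible=0.88; AND[min(a, b)] → w = 0.64
R5 (z=5.0): ¬heavy=1−0.78=0.22, moderate=0.34; AND[min(a, b)] → w = 0.22
Weighted average = (0.22·35.7 + 0.12·30.0 + 0.64·-6.0 + 0.64·34.0 + 0.22·5.0) / (0.22 + 0.12 + 0.64 + 0.64 + 0.22)
  = 30.4740 / 1.8400 = 16.56

16.56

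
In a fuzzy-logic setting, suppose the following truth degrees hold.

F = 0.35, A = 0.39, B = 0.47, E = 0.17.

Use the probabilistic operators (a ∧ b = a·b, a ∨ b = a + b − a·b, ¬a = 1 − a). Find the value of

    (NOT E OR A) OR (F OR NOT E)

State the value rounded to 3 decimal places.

NOT E = 1 − 0.1700 = 0.8300
NOT E OR A = a + b − a·b on (0.8300, 0.3900) = 0.8963
NOT E = 1 − 0.1700 = 0.8300
F OR NOT E = a + b − a·b on (0.3500, 0.8300) = 0.8895
(NOT E OR A) OR (F OR NOT E) = a + b − a·b on (0.8963, 0.8895) = 0.9885

0.989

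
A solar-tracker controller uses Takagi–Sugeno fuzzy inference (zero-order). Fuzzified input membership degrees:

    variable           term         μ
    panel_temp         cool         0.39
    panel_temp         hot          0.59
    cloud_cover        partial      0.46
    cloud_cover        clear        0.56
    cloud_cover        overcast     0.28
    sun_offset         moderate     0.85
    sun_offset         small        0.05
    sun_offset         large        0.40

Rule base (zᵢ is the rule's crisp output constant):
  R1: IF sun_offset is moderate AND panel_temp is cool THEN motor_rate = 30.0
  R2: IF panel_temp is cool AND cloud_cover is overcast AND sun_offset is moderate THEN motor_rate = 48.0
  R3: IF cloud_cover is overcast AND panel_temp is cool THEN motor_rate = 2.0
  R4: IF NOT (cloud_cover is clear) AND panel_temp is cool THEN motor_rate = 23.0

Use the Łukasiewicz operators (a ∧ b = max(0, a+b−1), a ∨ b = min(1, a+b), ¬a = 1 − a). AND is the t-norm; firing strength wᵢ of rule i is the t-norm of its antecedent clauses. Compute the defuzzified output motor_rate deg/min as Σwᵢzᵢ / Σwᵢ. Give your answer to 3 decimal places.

R1 (z=30.0): moderate=0.85, cool=0.39; AND[max(0, a+b−1)] → w = 0.24
R2 (z=48.0): cool=0.39, overcast=0.28, moderate=0.85; AND[max(0, a+b−1)] → w = 0.00
R3 (z=2.0): overcast=0.28, cool=0.39; AND[max(0, a+b−1)] → w = 0.00
R4 (z=23.0): ¬clear=1−0.56=0.44, cool=0.39; AND[max(0, a+b−1)] → w = 0.00
Weighted average = (0.24·30.0 + 0.00·48.0 + 0.00·2.0 + 0.00·23.0) / (0.24 + 0.00 + 0.00 + 0.00)
  = 7.2000 / 0.2400 = 30.000

30.000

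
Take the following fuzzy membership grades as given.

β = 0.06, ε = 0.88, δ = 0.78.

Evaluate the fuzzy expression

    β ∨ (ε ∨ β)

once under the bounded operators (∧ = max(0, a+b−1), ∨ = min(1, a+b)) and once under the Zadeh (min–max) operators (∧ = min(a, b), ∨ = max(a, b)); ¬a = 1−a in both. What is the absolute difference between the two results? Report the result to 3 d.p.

0.120

Under bounded:
  ε ∨ β = min(1, a+b) on (0.88, 0.06) = 0.94
  β ∨ (ε ∨ β) = min(1, a+b) on (0.06, 0.94) = 1.00
  → value = 1.0000
Under Zadeh (min–max):
  ε ∨ β = max(a, b) on (0.88, 0.06) = 0.88
  β ∨ (ε ∨ β) = max(a, b) on (0.06, 0.88) = 0.88
  → value = 0.8800
|1.0000 − 0.8800| = 0.120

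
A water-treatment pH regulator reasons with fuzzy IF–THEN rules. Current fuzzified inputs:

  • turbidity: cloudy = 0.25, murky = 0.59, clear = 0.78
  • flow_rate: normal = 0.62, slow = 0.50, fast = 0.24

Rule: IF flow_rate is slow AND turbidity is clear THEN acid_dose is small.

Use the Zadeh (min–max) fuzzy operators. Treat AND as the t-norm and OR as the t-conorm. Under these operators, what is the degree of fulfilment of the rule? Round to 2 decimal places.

0.50

firing strength: slow=0.50, clear=0.78; AND[min(a, b)] → w = 0.50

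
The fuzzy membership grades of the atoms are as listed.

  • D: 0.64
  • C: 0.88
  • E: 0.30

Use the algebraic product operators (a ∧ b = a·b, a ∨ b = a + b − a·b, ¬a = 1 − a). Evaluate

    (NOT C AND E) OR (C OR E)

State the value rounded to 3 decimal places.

NOT C = 1 − 0.8800 = 0.1200
NOT C AND E = a·b on (0.1200, 0.3000) = 0.0360
C OR E = a + b − a·b on (0.8800, 0.3000) = 0.9160
(NOT C AND E) OR (C OR E) = a + b − a·b on (0.0360, 0.9160) = 0.9190

0.919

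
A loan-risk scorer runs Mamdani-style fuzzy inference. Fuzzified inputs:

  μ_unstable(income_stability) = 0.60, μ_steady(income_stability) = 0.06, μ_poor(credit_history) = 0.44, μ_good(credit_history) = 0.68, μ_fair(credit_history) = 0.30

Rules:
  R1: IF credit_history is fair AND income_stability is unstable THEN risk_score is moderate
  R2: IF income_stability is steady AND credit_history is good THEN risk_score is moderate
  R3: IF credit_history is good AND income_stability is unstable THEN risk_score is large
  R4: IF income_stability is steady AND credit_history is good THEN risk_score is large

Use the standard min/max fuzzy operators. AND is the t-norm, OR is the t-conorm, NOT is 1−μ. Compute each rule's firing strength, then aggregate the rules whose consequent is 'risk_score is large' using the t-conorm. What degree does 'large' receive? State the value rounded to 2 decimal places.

0.60

R1: fair=0.30, unstable=0.60; AND[min(a, b)] → w = 0.30
R2: steady=0.06, good=0.68; AND[min(a, b)] → w = 0.06
R3: good=0.68, unstable=0.60; AND[min(a, b)] → w = 0.60
R4: steady=0.06, good=0.68; AND[min(a, b)] → w = 0.06
Rules with consequent 'large': {R3, R4} → strengths 0.60, 0.06
Aggregate via t-conorm [max(a, b)]: 0.60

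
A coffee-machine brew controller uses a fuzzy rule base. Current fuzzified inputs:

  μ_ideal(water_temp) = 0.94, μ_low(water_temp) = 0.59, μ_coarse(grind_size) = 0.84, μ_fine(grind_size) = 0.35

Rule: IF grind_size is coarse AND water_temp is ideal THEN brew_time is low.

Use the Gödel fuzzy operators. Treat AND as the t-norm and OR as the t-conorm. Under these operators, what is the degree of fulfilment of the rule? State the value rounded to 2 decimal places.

firing strength: coarse=0.84, ideal=0.94; AND[min(a, b)] → w = 0.84

0.84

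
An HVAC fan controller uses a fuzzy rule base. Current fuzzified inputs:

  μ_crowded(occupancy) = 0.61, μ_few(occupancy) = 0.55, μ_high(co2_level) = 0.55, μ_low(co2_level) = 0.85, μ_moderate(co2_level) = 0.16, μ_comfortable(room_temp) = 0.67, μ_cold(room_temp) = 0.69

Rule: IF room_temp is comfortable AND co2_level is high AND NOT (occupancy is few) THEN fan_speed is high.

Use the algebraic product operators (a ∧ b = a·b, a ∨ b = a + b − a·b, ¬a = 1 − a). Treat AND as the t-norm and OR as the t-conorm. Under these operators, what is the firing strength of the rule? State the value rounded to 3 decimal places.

firing strength: comfortable=0.67, high=0.55, ¬few=1−0.55=0.45; AND[a·b] → w = 0.1658

0.166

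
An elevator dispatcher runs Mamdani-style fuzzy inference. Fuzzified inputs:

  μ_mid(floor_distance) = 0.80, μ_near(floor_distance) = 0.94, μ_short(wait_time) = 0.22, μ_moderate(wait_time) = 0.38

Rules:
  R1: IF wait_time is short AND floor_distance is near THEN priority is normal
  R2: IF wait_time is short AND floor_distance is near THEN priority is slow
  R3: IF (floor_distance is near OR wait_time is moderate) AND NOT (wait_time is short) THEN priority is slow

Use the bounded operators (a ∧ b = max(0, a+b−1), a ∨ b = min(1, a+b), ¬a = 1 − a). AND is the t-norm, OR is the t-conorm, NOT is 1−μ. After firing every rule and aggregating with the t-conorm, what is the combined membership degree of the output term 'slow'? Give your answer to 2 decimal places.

R1: short=0.22, near=0.94; AND[max(0, a+b−1)] → w = 0.16
R2: short=0.22, near=0.94; AND[max(0, a+b−1)] → w = 0.16
R3: (near=0.94 OR moderate=0.38) = 1.00; AND[max(0, a+b−1)] with ¬short=1−0.22=0.78 → w = 0.78
Rules with consequent 'slow': {R2, R3} → strengths 0.16, 0.78
Aggregate via t-conorm [min(1, a+b)]: 0.94

0.94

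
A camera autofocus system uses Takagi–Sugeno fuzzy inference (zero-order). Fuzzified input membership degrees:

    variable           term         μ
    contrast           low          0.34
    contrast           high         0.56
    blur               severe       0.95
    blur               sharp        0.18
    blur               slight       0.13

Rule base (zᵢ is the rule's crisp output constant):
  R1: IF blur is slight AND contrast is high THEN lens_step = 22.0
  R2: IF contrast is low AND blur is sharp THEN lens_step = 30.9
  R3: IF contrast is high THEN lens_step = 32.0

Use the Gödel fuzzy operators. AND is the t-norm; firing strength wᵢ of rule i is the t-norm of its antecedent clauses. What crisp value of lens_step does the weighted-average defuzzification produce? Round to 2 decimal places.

R1 (z=22.0): slight=0.13, high=0.56; AND[min(a, b)] → w = 0.13
R2 (z=30.9): low=0.34, sharp=0.18; AND[min(a, b)] → w = 0.18
R3 (z=32.0): high=0.56 → w = 0.56
Weighted average = (0.13·22.0 + 0.18·30.9 + 0.56·32.0) / (0.13 + 0.18 + 0.56)
  = 26.3420 / 0.8700 = 30.28

30.28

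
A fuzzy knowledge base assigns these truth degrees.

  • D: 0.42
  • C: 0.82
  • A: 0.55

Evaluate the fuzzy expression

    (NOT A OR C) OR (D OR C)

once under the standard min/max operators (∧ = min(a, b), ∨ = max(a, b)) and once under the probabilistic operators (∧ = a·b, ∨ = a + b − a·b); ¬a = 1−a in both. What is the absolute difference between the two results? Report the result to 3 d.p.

Under standard min/max:
  NOT A = 1 − 0.55 = 0.45
  NOT A OR C = max(a, b) on (0.45, 0.82) = 0.82
  D OR C = max(a, b) on (0.42, 0.82) = 0.82
  (NOT A OR C) OR (D OR C) = max(a, b) on (0.82, 0.82) = 0.82
  → value = 0.8200
Under probabilistic:
  NOT A = 1 − 0.5500 = 0.4500
  NOT A OR C = a + b − a·b on (0.4500, 0.8200) = 0.9010
  D OR C = a + b − a·b on (0.4200, 0.8200) = 0.8956
  (NOT A OR C) OR (D OR C) = a + b − a·b on (0.9010, 0.8956) = 0.9897
  → value = 0.9897
|0.8200 − 0.9897| = 0.170

0.170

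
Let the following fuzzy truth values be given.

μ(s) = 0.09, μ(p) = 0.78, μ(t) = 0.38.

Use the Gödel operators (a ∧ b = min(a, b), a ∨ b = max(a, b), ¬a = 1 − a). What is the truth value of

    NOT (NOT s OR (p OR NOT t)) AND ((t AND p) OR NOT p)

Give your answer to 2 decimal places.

0.09

NOT s = 1 − 0.09 = 0.91
NOT t = 1 − 0.38 = 0.62
p OR NOT t = max(a, b) on (0.78, 0.62) = 0.78
NOT s OR (p OR NOT t) = max(a, b) on (0.91, 0.78) = 0.91
NOT (NOT s OR (p OR NOT t)) = 1 − 0.91 = 0.09
t AND p = min(a, b) on (0.38, 0.78) = 0.38
NOT p = 1 − 0.78 = 0.22
(t AND p) OR NOT p = max(a, b) on (0.38, 0.22) = 0.38
NOT (NOT s OR (p OR NOT t)) AND ((t AND p) OR NOT p) = min(a, b) on (0.09, 0.38) = 0.09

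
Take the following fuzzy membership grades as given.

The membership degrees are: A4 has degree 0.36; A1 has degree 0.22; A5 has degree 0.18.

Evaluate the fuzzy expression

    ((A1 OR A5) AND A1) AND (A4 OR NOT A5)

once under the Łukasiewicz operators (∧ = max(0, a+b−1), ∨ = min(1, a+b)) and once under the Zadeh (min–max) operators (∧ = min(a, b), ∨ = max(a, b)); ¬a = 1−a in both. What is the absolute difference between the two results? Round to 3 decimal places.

Under Łukasiewicz:
  A1 OR A5 = min(1, a+b) on (0.22, 0.18) = 0.40
  (A1 OR A5) AND A1 = max(0, a+b−1) on (0.40, 0.22) = 0.00
  NOT A5 = 1 − 0.18 = 0.82
  A4 OR NOT A5 = min(1, a+b) on (0.36, 0.82) = 1.00
  ((A1 OR A5) AND A1) AND (A4 OR NOT A5) = max(0, a+b−1) on (0.00, 1.00) = 0.00
  → value = 0.0000
Under Zadeh (min–max):
  A1 OR A5 = max(a, b) on (0.22, 0.18) = 0.22
  (A1 OR A5) AND A1 = min(a, b) on (0.22, 0.22) = 0.22
  NOT A5 = 1 − 0.18 = 0.82
  A4 OR NOT A5 = max(a, b) on (0.36, 0.82) = 0.82
  ((A1 OR A5) AND A1) AND (A4 OR NOT A5) = min(a, b) on (0.22, 0.82) = 0.22
  → value = 0.2200
|0.0000 − 0.2200| = 0.220

0.220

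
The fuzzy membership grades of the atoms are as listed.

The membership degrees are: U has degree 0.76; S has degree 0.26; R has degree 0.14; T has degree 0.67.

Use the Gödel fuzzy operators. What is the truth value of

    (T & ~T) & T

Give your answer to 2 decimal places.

0.33

~T = 1 − 0.67 = 0.33
T & ~T = min(a, b) on (0.67, 0.33) = 0.33
(T & ~T) & T = min(a, b) on (0.33, 0.67) = 0.33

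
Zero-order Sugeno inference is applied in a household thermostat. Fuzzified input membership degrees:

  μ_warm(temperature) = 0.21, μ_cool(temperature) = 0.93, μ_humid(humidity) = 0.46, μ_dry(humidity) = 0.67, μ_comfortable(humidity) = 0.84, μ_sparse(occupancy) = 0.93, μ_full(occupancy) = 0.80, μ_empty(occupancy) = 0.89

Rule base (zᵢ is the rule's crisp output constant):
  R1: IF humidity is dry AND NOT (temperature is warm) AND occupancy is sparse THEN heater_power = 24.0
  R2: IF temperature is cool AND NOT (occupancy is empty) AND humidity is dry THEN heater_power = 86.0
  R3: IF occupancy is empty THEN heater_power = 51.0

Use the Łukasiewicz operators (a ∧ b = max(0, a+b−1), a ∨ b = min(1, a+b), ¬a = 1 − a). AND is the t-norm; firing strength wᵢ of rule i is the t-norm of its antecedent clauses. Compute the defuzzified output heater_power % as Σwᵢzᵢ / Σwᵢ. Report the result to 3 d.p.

42.773

R1 (z=24.0): dry=0.67, ¬warm=1−0.21=0.79, sparse=0.93; AND[max(0, a+b−1)] → w = 0.39
R2 (z=86.0): cool=0.93, ¬empty=1−0.89=0.11, dry=0.67; AND[max(0, a+b−1)] → w = 0.00
R3 (z=51.0): empty=0.89 → w = 0.89
Weighted average = (0.39·24.0 + 0.00·86.0 + 0.89·51.0) / (0.39 + 0.00 + 0.89)
  = 54.7500 / 1.2800 = 42.773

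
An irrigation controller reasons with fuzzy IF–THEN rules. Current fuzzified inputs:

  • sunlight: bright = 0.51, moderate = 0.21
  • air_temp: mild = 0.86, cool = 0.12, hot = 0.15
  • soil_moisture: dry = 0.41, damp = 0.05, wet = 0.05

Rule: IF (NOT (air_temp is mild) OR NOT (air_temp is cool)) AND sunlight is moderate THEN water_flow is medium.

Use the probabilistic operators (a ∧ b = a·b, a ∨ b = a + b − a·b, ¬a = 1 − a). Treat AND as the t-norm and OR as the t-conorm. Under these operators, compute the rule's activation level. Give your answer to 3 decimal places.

firing strength: (¬mild=1−0.86=0.14 OR ¬cool=1−0.12=0.88) = 0.8968; AND[a·b] with moderate=0.21 → w = 0.1883

0.188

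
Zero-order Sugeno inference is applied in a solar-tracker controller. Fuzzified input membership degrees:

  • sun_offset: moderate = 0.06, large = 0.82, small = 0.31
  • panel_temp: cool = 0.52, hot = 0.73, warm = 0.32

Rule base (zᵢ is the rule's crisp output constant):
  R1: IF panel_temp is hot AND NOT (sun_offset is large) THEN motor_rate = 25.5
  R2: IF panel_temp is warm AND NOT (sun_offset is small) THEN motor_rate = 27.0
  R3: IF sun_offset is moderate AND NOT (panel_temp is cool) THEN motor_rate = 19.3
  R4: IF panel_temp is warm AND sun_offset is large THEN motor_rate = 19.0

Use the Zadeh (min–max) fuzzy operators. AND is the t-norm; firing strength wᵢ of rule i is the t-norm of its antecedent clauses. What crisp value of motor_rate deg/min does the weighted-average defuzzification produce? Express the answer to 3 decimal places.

23.259

R1 (z=25.5): hot=0.73, ¬large=1−0.82=0.18; AND[min(a, b)] → w = 0.18
R2 (z=27.0): warm=0.32, ¬small=1−0.31=0.69; AND[min(a, b)] → w = 0.32
R3 (z=19.3): moderate=0.06, ¬cool=1−0.52=0.48; AND[min(a, b)] → w = 0.06
R4 (z=19.0): warm=0.32, large=0.82; AND[min(a, b)] → w = 0.32
Weighted average = (0.18·25.5 + 0.32·27.0 + 0.06·19.3 + 0.32·19.0) / (0.18 + 0.32 + 0.06 + 0.32)
  = 20.4680 / 0.8800 = 23.259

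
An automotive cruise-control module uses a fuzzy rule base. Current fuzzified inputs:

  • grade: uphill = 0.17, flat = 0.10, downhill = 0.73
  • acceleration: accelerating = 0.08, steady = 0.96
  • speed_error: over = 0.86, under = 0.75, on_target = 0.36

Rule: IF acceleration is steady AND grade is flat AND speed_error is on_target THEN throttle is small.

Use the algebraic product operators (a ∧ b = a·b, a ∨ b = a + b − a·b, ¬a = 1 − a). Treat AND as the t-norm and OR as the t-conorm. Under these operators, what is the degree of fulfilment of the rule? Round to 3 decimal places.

0.035

firing strength: steady=0.96, flat=0.10, on_target=0.36; AND[a·b] → w = 0.0346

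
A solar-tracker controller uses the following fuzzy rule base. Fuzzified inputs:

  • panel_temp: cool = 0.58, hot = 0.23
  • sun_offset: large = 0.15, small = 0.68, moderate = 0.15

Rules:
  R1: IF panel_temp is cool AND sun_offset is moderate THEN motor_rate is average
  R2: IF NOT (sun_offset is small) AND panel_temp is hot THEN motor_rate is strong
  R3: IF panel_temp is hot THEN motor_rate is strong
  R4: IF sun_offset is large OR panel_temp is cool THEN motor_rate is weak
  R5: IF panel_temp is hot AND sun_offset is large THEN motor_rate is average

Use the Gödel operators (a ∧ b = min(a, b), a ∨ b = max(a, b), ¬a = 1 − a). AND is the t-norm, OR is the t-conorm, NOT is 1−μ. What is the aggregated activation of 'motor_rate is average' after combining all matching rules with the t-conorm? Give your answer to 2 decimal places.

R1: cool=0.58, moderate=0.15; AND[min(a, b)] → w = 0.15
R2: ¬small=1−0.68=0.32, hot=0.23; AND[min(a, b)] → w = 0.23
R3: hot=0.23 → w = 0.23
R4: large=0.15, cool=0.58; OR[max(a, b)] → w = 0.58
R5: hot=0.23, large=0.15; AND[min(a, b)] → w = 0.15
Rules with consequent 'average': {R1, R5} → strengths 0.15, 0.15
Aggregate via t-conorm [max(a, b)]: 0.15

0.15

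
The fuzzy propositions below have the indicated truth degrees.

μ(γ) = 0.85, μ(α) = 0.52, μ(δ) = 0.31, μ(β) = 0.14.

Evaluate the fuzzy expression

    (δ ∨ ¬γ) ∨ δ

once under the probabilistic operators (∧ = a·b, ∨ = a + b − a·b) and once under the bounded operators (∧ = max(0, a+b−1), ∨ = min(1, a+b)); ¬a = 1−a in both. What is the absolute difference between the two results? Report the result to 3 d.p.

0.175

Under probabilistic:
  ¬γ = 1 − 0.8500 = 0.1500
  δ ∨ ¬γ = a + b − a·b on (0.3100, 0.1500) = 0.4135
  (δ ∨ ¬γ) ∨ δ = a + b − a·b on (0.4135, 0.3100) = 0.5953
  → value = 0.5953
Under bounded:
  ¬γ = 1 − 0.85 = 0.15
  δ ∨ ¬γ = min(1, a+b) on (0.31, 0.15) = 0.46
  (δ ∨ ¬γ) ∨ δ = min(1, a+b) on (0.46, 0.31) = 0.77
  → value = 0.7700
|0.5953 − 0.7700| = 0.175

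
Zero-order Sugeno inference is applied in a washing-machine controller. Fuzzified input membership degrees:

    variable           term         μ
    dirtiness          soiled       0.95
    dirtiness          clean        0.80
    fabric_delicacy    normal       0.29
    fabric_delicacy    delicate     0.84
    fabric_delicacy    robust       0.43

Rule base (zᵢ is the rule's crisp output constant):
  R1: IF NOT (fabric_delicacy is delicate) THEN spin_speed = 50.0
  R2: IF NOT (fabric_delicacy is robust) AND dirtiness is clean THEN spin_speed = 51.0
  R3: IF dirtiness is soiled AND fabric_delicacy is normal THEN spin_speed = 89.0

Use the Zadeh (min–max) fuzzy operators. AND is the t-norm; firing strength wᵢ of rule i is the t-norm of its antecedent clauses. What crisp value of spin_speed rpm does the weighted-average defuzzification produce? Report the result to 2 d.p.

61.65

R1 (z=50.0): ¬delicate=1−0.84=0.16 → w = 0.16
R2 (z=51.0): ¬robust=1−0.43=0.57, clean=0.80; AND[min(a, b)] → w = 0.57
R3 (z=89.0): soiled=0.95, normal=0.29; AND[min(a, b)] → w = 0.29
Weighted average = (0.16·50.0 + 0.57·51.0 + 0.29·89.0) / (0.16 + 0.57 + 0.29)
  = 62.8800 / 1.0200 = 61.65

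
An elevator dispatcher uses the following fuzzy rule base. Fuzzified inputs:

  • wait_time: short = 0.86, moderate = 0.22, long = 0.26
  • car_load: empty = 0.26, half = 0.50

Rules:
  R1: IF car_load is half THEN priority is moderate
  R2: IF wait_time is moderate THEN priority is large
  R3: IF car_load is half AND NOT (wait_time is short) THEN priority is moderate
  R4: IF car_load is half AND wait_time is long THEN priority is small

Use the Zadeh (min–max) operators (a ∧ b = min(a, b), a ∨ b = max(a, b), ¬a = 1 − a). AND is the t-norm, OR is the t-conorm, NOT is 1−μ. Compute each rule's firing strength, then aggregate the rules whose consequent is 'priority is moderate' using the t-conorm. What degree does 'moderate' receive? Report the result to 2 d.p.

R1: half=0.50 → w = 0.50
R2: moderate=0.22 → w = 0.22
R3: half=0.50, ¬short=1−0.86=0.14; AND[min(a, b)] → w = 0.14
R4: half=0.50, long=0.26; AND[min(a, b)] → w = 0.26
Rules with consequent 'moderate': {R1, R3} → strengths 0.50, 0.14
Aggregate via t-conorm [max(a, b)]: 0.50

0.50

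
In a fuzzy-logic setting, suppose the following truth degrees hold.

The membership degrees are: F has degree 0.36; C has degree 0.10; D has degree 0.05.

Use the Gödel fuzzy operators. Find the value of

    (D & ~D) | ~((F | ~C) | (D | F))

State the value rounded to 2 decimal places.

~D = 1 − 0.05 = 0.95
D & ~D = min(a, b) on (0.05, 0.95) = 0.05
~C = 1 − 0.10 = 0.90
F | ~C = max(a, b) on (0.36, 0.90) = 0.90
D | F = max(a, b) on (0.05, 0.36) = 0.36
(F | ~C) | (D | F) = max(a, b) on (0.90, 0.36) = 0.90
~((F | ~C) | (D | F)) = 1 − 0.90 = 0.10
(D & ~D) | ~((F | ~C) | (D | F)) = max(a, b) on (0.05, 0.10) = 0.10

0.10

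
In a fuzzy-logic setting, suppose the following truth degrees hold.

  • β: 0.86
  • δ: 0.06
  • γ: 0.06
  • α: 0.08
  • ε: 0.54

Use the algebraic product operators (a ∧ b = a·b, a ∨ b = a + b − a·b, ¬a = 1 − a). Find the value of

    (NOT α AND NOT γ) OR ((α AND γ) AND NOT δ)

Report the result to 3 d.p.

NOT α = 1 − 0.0800 = 0.9200
NOT γ = 1 − 0.0600 = 0.9400
NOT α AND NOT γ = a·b on (0.9200, 0.9400) = 0.8648
α AND γ = a·b on (0.0800, 0.0600) = 0.0048
NOT δ = 1 − 0.0600 = 0.9400
(α AND γ) AND NOT δ = a·b on (0.0048, 0.9400) = 0.0045
(NOT α AND NOT γ) OR ((α AND γ) AND NOT δ) = a + b − a·b on (0.8648, 0.0045) = 0.8654

0.865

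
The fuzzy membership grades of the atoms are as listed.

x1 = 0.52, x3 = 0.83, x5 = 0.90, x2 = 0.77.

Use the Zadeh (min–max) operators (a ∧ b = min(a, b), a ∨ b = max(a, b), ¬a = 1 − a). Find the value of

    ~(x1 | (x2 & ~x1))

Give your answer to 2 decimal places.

~x1 = 1 − 0.52 = 0.48
x2 & ~x1 = min(a, b) on (0.77, 0.48) = 0.48
x1 | (x2 & ~x1) = max(a, b) on (0.52, 0.48) = 0.52
~(x1 | (x2 & ~x1)) = 1 − 0.52 = 0.48

0.48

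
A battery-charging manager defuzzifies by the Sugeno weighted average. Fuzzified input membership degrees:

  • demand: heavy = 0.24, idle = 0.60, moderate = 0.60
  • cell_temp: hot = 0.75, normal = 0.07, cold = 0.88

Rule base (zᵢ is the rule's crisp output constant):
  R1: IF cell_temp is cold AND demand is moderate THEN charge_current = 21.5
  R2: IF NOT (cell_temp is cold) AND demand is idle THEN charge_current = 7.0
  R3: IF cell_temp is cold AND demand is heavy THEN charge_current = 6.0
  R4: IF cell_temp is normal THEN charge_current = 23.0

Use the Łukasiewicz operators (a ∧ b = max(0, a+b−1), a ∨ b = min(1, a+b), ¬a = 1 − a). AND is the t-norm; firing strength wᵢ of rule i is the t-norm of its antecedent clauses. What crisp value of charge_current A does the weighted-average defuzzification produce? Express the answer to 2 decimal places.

18.88

R1 (z=21.5): cold=0.88, moderate=0.60; AND[max(0, a+b−1)] → w = 0.48
R2 (z=7.0): ¬cold=1−0.88=0.12, idle=0.60; AND[max(0, a+b−1)] → w = 0.00
R3 (z=6.0): cold=0.88, heavy=0.24; AND[max(0, a+b−1)] → w = 0.12
R4 (z=23.0): normal=0.07 → w = 0.07
Weighted average = (0.48·21.5 + 0.00·7.0 + 0.12·6.0 + 0.07·23.0) / (0.48 + 0.00 + 0.12 + 0.07)
  = 12.6500 / 0.6700 = 18.88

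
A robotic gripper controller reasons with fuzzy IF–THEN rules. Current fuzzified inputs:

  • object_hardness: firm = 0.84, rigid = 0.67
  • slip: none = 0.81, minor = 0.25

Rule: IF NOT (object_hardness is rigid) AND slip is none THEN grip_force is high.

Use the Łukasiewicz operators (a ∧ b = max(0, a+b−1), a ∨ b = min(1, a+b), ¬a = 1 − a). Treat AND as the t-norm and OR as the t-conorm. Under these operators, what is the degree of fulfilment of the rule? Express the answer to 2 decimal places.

firing strength: ¬rigid=1−0.67=0.33, none=0.81; AND[max(0, a+b−1)] → w = 0.14

0.14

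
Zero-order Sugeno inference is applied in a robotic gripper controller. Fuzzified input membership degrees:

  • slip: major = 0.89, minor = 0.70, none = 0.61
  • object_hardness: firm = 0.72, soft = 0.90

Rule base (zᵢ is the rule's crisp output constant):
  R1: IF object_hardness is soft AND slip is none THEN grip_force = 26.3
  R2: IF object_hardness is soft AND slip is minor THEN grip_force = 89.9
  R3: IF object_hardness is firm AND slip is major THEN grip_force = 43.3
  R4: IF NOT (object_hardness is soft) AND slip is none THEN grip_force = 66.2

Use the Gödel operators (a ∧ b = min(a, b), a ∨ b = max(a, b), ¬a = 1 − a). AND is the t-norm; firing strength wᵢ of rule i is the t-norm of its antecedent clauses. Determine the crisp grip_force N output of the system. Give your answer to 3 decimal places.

R1 (z=26.3): soft=0.90, none=0.61; AND[min(a, b)] → w = 0.61
R2 (z=89.9): soft=0.90, minor=0.70; AND[min(a, b)] → w = 0.70
R3 (z=43.3): firm=0.72, major=0.89; AND[min(a, b)] → w = 0.72
R4 (z=66.2): ¬soft=1−0.90=0.10, none=0.61; AND[min(a, b)] → w = 0.10
Weighted average = (0.61·26.3 + 0.70·89.9 + 0.72·43.3 + 0.10·66.2) / (0.61 + 0.70 + 0.72 + 0.10)
  = 116.7690 / 2.1300 = 54.821

54.821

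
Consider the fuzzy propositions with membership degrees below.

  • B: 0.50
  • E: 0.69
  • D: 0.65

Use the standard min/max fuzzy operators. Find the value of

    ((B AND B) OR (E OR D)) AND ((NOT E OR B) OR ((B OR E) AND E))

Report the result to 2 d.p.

0.69

B AND B = min(a, b) on (0.50, 0.50) = 0.50
E OR D = max(a, b) on (0.69, 0.65) = 0.69
(B AND B) OR (E OR D) = max(a, b) on (0.50, 0.69) = 0.69
NOT E = 1 − 0.69 = 0.31
NOT E OR B = max(a, b) on (0.31, 0.50) = 0.50
B OR E = max(a, b) on (0.50, 0.69) = 0.69
(B OR E) AND E = min(a, b) on (0.69, 0.69) = 0.69
(NOT E OR B) OR ((B OR E) AND E) = max(a, b) on (0.50, 0.69) = 0.69
((B AND B) OR (E OR D)) AND ((NOT E OR B) OR ((B OR E) AND E)) = min(a, b) on (0.69, 0.69) = 0.69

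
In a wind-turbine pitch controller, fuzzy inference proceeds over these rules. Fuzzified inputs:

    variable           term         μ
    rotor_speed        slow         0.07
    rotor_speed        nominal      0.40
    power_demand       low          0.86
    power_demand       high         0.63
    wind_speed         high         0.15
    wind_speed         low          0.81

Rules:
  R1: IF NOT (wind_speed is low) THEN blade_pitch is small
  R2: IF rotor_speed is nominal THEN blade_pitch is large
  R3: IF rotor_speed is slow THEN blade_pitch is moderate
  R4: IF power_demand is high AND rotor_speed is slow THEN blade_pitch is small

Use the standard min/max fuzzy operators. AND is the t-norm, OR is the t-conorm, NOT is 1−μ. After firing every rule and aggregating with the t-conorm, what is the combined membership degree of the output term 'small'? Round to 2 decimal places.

0.19

R1: ¬low=1−0.81=0.19 → w = 0.19
R2: nominal=0.40 → w = 0.40
R3: slow=0.07 → w = 0.07
R4: high=0.63, slow=0.07; AND[min(a, b)] → w = 0.07
Rules with consequent 'small': {R1, R4} → strengths 0.19, 0.07
Aggregate via t-conorm [max(a, b)]: 0.19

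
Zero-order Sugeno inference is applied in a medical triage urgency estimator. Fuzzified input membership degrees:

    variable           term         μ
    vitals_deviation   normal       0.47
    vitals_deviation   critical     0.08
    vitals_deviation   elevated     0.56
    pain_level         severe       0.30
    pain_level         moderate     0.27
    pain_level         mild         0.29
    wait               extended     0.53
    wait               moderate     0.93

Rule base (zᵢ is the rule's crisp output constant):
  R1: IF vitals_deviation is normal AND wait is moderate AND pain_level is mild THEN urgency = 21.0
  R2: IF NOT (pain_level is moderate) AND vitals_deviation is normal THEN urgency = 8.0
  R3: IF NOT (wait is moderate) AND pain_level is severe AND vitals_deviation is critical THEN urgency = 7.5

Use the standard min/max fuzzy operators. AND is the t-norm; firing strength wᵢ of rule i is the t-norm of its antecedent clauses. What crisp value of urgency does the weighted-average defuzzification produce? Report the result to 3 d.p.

12.500

R1 (z=21.0): normal=0.47, moderate=0.93, mild=0.29; AND[min(a, b)] → w = 0.29
R2 (z=8.0): ¬moderate=1−0.27=0.73, normal=0.47; AND[min(a, b)] → w = 0.47
R3 (z=7.5): ¬moderate=1−0.93=0.07, severe=0.30, critical=0.08; AND[min(a, b)] → w = 0.07
Weighted average = (0.29·21.0 + 0.47·8.0 + 0.07·7.5) / (0.29 + 0.47 + 0.07)
  = 10.3750 / 0.8300 = 12.500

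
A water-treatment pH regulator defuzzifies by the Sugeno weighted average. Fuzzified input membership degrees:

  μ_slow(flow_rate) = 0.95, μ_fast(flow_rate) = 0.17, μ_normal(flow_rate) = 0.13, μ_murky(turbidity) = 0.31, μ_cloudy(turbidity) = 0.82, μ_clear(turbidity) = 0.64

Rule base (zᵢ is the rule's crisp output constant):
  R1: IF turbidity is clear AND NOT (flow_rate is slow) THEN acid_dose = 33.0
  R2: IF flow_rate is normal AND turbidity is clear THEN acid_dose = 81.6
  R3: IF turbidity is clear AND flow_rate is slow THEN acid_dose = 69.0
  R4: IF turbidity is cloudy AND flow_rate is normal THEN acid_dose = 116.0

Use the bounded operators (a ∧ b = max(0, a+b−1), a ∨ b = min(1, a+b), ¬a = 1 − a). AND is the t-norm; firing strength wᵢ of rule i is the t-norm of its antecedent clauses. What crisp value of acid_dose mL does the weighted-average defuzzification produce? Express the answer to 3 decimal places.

69.000

R1 (z=33.0): clear=0.64, ¬slow=1−0.95=0.05; AND[max(0, a+b−1)] → w = 0.00
R2 (z=81.6): normal=0.13, clear=0.64; AND[max(0, a+b−1)] → w = 0.00
R3 (z=69.0): clear=0.64, slow=0.95; AND[max(0, a+b−1)] → w = 0.59
R4 (z=116.0): cloudy=0.82, normal=0.13; AND[max(0, a+b−1)] → w = 0.00
Weighted average = (0.00·33.0 + 0.00·81.6 + 0.59·69.0 + 0.00·116.0) / (0.00 + 0.00 + 0.59 + 0.00)
  = 40.7100 / 0.5900 = 69.000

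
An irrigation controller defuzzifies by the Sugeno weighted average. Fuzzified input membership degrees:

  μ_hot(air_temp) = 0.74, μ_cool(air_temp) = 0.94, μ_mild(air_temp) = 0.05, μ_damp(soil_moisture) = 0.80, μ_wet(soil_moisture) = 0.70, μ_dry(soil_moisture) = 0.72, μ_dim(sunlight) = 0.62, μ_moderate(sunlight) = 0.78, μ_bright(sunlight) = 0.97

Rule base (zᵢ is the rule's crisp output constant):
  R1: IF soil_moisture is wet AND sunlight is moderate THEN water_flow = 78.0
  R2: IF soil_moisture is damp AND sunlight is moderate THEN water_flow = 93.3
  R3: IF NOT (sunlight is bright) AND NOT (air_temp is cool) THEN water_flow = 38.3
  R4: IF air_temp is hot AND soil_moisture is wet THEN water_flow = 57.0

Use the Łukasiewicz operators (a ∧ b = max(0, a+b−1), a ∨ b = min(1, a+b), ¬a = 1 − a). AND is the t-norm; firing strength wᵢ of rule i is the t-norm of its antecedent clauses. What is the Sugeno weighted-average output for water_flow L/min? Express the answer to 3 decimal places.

R1 (z=78.0): wet=0.70, moderate=0.78; AND[max(0, a+b−1)] → w = 0.48
R2 (z=93.3): damp=0.80, moderate=0.78; AND[max(0, a+b−1)] → w = 0.58
R3 (z=38.3): ¬bright=1−0.97=0.03, ¬cool=1−0.94=0.06; AND[max(0, a+b−1)] → w = 0.00
R4 (z=57.0): hot=0.74, wet=0.70; AND[max(0, a+b−1)] → w = 0.44
Weighted average = (0.48·78.0 + 0.58·93.3 + 0.00·38.3 + 0.44·57.0) / (0.48 + 0.58 + 0.00 + 0.44)
  = 116.6340 / 1.5000 = 77.756

77.756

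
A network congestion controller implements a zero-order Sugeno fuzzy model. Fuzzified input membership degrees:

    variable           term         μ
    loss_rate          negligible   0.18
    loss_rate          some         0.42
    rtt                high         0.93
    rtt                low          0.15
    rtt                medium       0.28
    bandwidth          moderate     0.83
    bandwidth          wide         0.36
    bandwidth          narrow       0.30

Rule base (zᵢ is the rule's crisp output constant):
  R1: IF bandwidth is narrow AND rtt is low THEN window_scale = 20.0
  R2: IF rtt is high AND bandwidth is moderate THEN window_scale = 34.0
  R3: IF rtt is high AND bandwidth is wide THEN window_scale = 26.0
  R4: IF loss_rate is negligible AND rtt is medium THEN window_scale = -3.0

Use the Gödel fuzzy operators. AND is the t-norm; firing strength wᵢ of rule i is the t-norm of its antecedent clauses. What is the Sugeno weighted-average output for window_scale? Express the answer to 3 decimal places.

26.342

R1 (z=20.0): narrow=0.30, low=0.15; AND[min(a, b)] → w = 0.15
R2 (z=34.0): high=0.93, moderate=0.83; AND[min(a, b)] → w = 0.83
R3 (z=26.0): high=0.93, wide=0.36; AND[min(a, b)] → w = 0.36
R4 (z=-3.0): negligible=0.18, medium=0.28; AND[min(a, b)] → w = 0.18
Weighted average = (0.15·20.0 + 0.83·34.0 + 0.36·26.0 + 0.18·-3.0) / (0.15 + 0.83 + 0.36 + 0.18)
  = 40.0400 / 1.5200 = 26.342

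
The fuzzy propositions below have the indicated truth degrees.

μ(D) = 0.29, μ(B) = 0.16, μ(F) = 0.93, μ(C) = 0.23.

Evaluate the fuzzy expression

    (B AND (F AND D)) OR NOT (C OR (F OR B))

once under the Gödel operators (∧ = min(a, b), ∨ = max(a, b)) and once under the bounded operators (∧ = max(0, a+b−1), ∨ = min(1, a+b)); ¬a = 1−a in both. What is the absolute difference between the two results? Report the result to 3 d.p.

0.160

Under Gödel:
  F AND D = min(a, b) on (0.93, 0.29) = 0.29
  B AND (F AND D) = min(a, b) on (0.16, 0.29) = 0.16
  F OR B = max(a, b) on (0.93, 0.16) = 0.93
  C OR (F OR B) = max(a, b) on (0.23, 0.93) = 0.93
  NOT (C OR (F OR B)) = 1 − 0.93 = 0.07
  (B AND (F AND D)) OR NOT (C OR (F OR B)) = max(a, b) on (0.16, 0.07) = 0.16
  → value = 0.1600
Under bounded:
  F AND D = max(0, a+b−1) on (0.93, 0.29) = 0.22
  B AND (F AND D) = max(0, a+b−1) on (0.16, 0.22) = 0.00
  F OR B = min(1, a+b) on (0.93, 0.16) = 1.00
  C OR (F OR B) = min(1, a+b) on (0.23, 1.00) = 1.00
  NOT (C OR (F OR B)) = 1 − 1.00 = 0.00
  (B AND (F AND D)) OR NOT (C OR (F OR B)) = min(1, a+b) on (0.00, 0.00) = 0.00
  → value = 0.0000
|0.1600 − 0.0000| = 0.160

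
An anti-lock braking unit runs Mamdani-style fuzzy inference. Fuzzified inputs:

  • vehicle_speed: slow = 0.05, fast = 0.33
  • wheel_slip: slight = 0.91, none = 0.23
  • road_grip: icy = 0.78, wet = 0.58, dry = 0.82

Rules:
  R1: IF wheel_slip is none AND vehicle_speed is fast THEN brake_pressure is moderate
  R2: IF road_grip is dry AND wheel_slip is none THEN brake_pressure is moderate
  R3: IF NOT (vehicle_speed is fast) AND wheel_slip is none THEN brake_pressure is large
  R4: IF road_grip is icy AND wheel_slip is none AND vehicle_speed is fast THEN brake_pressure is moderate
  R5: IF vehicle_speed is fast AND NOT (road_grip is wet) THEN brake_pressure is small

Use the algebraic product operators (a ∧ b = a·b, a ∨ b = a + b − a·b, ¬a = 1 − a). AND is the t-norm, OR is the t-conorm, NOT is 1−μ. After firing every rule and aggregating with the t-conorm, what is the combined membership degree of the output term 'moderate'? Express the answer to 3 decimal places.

R1: none=0.23, fast=0.33; AND[a·b] → w = 0.0759
R2: dry=0.82, none=0.23; AND[a·b] → w = 0.1886
R3: ¬fast=1−0.33=0.67, none=0.23; AND[a·b] → w = 0.1541
R4: icy=0.78, none=0.23, fast=0.33; AND[a·b] → w = 0.0592
R5: fast=0.33, ¬wet=1−0.58=0.42; AND[a·b] → w = 0.1386
Rules with consequent 'moderate': {R1, R2, R4} → strengths 0.0759, 0.1886, 0.0592
Aggregate via t-conorm [a + b − a·b]: 0.2946

0.295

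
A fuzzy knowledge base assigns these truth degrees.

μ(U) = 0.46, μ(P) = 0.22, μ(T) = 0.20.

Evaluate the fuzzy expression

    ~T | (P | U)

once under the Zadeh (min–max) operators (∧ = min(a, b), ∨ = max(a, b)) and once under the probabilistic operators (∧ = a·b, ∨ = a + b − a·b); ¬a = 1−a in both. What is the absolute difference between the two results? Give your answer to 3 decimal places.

Under Zadeh (min–max):
  ~T = 1 − 0.20 = 0.80
  P | U = max(a, b) on (0.22, 0.46) = 0.46
  ~T | (P | U) = max(a, b) on (0.80, 0.46) = 0.80
  → value = 0.8000
Under probabilistic:
  ~T = 1 − 0.2000 = 0.8000
  P | U = a + b − a·b on (0.2200, 0.4600) = 0.5788
  ~T | (P | U) = a + b − a·b on (0.8000, 0.5788) = 0.9158
  → value = 0.9158
|0.8000 − 0.9158| = 0.116

0.116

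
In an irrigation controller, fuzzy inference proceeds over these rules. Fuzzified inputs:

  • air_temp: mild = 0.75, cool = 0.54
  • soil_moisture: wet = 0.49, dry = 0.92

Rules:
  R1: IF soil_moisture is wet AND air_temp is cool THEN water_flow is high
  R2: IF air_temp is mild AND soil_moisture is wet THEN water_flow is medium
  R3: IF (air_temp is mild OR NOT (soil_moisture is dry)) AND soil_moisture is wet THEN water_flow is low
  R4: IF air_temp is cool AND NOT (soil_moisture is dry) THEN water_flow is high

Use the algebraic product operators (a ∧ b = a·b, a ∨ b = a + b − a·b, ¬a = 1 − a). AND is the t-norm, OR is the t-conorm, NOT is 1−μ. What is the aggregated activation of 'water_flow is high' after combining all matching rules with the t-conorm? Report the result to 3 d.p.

R1: wet=0.49, cool=0.54; AND[a·b] → w = 0.2646
R2: mild=0.75, wet=0.49; AND[a·b] → w = 0.3675
R3: (mild=0.75 OR ¬dry=1−0.92=0.08) = 0.7700; AND[a·b] with wet=0.49 → w = 0.3773
R4: cool=0.54, ¬dry=1−0.92=0.08; AND[a·b] → w = 0.0432
Rules with consequent 'high': {R1, R4} → strengths 0.2646, 0.0432
Aggregate via t-conorm [a + b − a·b]: 0.2964

0.296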